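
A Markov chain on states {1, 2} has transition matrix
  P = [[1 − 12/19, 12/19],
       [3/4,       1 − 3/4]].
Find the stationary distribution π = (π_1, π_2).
π_1 = 19/35, π_2 = 16/35

Solve πP = π with π_1 + π_2 = 1. From πP = π: π_1 · (1 − 12/19) + π_2 · 3/4 = π_1 ⇒ π_2 · 3/4 = π_1 · 12/19 ⇒ π_2/π_1 = (12/19)/(3/4) = 16/19. Together with π_1 + π_2 = 1:
  π_1 = (3/4)/(12/19 + 3/4) = (3/4)/(105/76) = 19/35,
  π_2 = (12/19)/(12/19 + 3/4) = (12/19)/(105/76) = 16/35.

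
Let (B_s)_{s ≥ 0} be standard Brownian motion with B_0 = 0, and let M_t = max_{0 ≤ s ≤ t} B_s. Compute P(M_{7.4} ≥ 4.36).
P(M_{7.4} ≥ 4.36) = 2·P(B_{7.4} ≥ 4.36) = 2(1 − Φ(4.36/√7.4)) ≈ 0.1090

By the reflection principle for Brownian motion, P(M_t ≥ a) = 2 · P(B_t ≥ a) for a ≥ 0. Since B_t ~ N(0, t), P(B_t ≥ 4.36) = 1 − Φ(4.36/√t) = 1 − Φ(4.36/√7.4) = 1 − Φ(1.6028). So
  P(M_{7.4} ≥ 4.36) = 2(1 − Φ(1.6028)) ≈ 0.1090.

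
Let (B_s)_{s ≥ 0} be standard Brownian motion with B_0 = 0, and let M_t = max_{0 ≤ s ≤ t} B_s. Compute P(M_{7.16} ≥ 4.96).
P(M_{7.16} ≥ 4.96) = 2·P(B_{7.16} ≥ 4.96) = 2(1 − Φ(4.96/√7.16)) ≈ 0.0638

By the reflection principle for Brownian motion, P(M_t ≥ a) = 2 · P(B_t ≥ a) for a ≥ 0. Since B_t ~ N(0, t), P(B_t ≥ 4.96) = 1 − Φ(4.96/√t) = 1 − Φ(4.96/√7.16) = 1 − Φ(1.8536). So
  P(M_{7.16} ≥ 4.96) = 2(1 − Φ(1.8536)) ≈ 0.0638.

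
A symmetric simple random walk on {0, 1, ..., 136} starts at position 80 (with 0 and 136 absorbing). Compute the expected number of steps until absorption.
E[τ | X_0 = 80] = 4480

Let v_k = E[τ | X_0 = k]. Boundary: v_0 = v_136 = 0. Recurrence: v_k = 1 + (v_{k-1} + v_{k+1})/2 for 1 ≤ k ≤ 135. The particular solution to v_k − (v_{k-1} + v_{k+1})/2 = 1 is v_k = −k^2. Adding homogeneous solution A + B k and matching boundaries gives v_k = k (136 − k). Substituting k = 80: v_80 = 80 · 56 = 4480.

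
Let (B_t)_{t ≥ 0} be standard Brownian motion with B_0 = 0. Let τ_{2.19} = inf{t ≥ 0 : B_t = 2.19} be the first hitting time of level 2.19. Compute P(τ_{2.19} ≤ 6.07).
P(τ_{2.19} ≤ 6.07) = 2(1 − Φ(2.19/√6.07)) = 2(1 − Φ(0.8889)) ≈ 0.3741

By the reflection principle for standard BM, P(τ_b ≤ t) = 2 · P(B_t ≥ b). Since B_t ~ N(0, t), P(B_t ≥ 2.19) = 1 − Φ(2.19/√t) = 1 − Φ(2.19/√6.07) = 1 − Φ(0.8889) ≈ 0.18703. Doubling: P(τ_{2.19} ≤ 6.07) ≈ 2 · 0.18703 = 0.37406 ≈ 0.3741.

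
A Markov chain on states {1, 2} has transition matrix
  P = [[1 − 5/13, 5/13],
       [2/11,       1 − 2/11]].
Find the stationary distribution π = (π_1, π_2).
π_1 = 26/81, π_2 = 55/81

Solve πP = π with π_1 + π_2 = 1. From πP = π: π_1 · (1 − 5/13) + π_2 · 2/11 = π_1 ⇒ π_2 · 2/11 = π_1 · 5/13 ⇒ π_2/π_1 = (5/13)/(2/11) = 55/26. Together with π_1 + π_2 = 1:
  π_1 = (2/11)/(5/13 + 2/11) = (2/11)/(81/143) = 26/81,
  π_2 = (5/13)/(5/13 + 2/11) = (5/13)/(81/143) = 55/81.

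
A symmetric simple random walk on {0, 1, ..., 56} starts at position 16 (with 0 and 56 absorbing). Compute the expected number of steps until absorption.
E[τ | X_0 = 16] = 640

Let v_k = E[τ | X_0 = k]. Boundary: v_0 = v_56 = 0. Recurrence: v_k = 1 + (v_{k-1} + v_{k+1})/2 for 1 ≤ k ≤ 55. The particular solution to v_k − (v_{k-1} + v_{k+1})/2 = 1 is v_k = −k^2. Adding homogeneous solution A + B k and matching boundaries gives v_k = k (56 − k). Substituting k = 16: v_16 = 16 · 40 = 640.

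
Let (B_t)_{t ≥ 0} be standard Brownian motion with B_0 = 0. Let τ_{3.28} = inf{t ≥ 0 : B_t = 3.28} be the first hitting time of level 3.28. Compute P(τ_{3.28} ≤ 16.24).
P(τ_{3.28} ≤ 16.24) = 2(1 − Φ(3.28/√16.24)) = 2(1 − Φ(0.8139)) ≈ 0.4157

By the reflection principle for standard BM, P(τ_b ≤ t) = 2 · P(B_t ≥ b). Since B_t ~ N(0, t), P(B_t ≥ 3.28) = 1 − Φ(3.28/√t) = 1 − Φ(3.28/√16.24) = 1 − Φ(0.8139) ≈ 0.20785. Doubling: P(τ_{3.28} ≤ 16.24) ≈ 2 · 0.20785 = 0.41570 ≈ 0.4157.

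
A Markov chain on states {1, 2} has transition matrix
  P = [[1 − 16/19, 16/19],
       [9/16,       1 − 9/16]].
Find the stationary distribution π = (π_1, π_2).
π_1 = 171/427, π_2 = 256/427

Solve πP = π with π_1 + π_2 = 1. From πP = π: π_1 · (1 − 16/19) + π_2 · 9/16 = π_1 ⇒ π_2 · 9/16 = π_1 · 16/19 ⇒ π_2/π_1 = (16/19)/(9/16) = 256/171. Together with π_1 + π_2 = 1:
  π_1 = (9/16)/(16/19 + 9/16) = (9/16)/(427/304) = 171/427,
  π_2 = (16/19)/(16/19 + 9/16) = (16/19)/(427/304) = 256/427.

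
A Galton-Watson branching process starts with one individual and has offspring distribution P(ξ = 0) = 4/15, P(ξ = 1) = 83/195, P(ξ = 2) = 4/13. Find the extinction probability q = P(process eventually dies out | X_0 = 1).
q = 13/15

The pgf is f(s) = 4/15 + 83/195·s + 4/13·s². The extinction probability q is the smallest fixed point of f in [0, 1]. Setting s = f(s):
  4/13·s² + (83/195 − 1)·s + 4/15 = 0
  4/13·s² − (4/15 + 4/13)·s + 4/15 = 0
which factors as (s − 1)·(4/13·s − 4/15) = 0, giving roots s = 1 and s = (4/15)/(4/13) = 13/15.
Mean offspring μ = 83/195 + 2·4/13 = 203/195 > 1 (supercritical), so q < 1. The extinction probability is the smaller root: q = (4/15)/(4/13) = 13/15.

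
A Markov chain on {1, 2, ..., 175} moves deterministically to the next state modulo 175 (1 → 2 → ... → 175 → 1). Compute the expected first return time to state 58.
E[T_58 | X_0 = 58] = 175

The chain cycles deterministically, so starting at state 58 it returns in exactly 175 steps. Equivalently, the stationary distribution is uniform π_j = 1/175 for every state j, so by Kac's formula E[T_58] = 1/π_58 = 175.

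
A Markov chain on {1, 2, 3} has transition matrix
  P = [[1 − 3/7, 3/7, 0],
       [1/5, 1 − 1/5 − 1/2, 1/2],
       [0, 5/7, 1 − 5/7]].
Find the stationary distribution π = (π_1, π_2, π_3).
π = (14/65, 6/13, 21/65)

This is a birth-death chain on three states, which satisfies detailed balance: π_1 · P_{12} = π_2 · P_{21} and π_2 · P_{23} = π_3 · P_{32}.
From π_1 · 3/7 = π_2 · 1/5: π_2/π_1 = (3/7)/(1/5) = 15/7.
From π_2 · 1/2 = π_3 · 5/7: π_3/π_2 = (1/2)/(5/7) = 7/10.
Take π_1 proportional to 1; then unnormalized π = (1, 15/7, 3/2). Normalize by dividing by the sum 65/14:
  π = (14/65, 6/13, 21/65).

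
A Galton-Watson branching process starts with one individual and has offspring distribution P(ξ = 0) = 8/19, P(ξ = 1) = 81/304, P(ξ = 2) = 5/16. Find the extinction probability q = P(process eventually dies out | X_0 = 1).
q = 1

Mean offspring μ = 0·8/19 + 1·81/304 + 2·5/16 = 271/304 ≤ 1. For μ ≤ 1 with offspring not concentrated at 1, the Galton-Watson process goes extinct almost surely, so q = 1.
(Algebraic check: The pgf is f(s) = 8/19 + 81/304·s + 5/16·s². The extinction probability q is the smallest fixed point of f in [0, 1]. Setting s = f(s):
  5/16·s² + (81/304 − 1)·s + 8/19 = 0
  5/16·s² − (8/19 + 5/16)·s + 8/19 = 0
which factors as (s − 1)·(5/16·s − 8/19) = 0, giving roots s = 1 and s = (8/19)/(5/16) = 128/95. Since 128/95 ≥ 1, the smallest root in [0, 1] is s = 1.)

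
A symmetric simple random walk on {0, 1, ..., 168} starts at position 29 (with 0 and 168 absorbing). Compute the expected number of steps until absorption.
E[τ | X_0 = 29] = 4031

Let v_k = E[τ | X_0 = k]. Boundary: v_0 = v_168 = 0. Recurrence: v_k = 1 + (v_{k-1} + v_{k+1})/2 for 1 ≤ k ≤ 167. The particular solution to v_k − (v_{k-1} + v_{k+1})/2 = 1 is v_k = −k^2. Adding homogeneous solution A + B k and matching boundaries gives v_k = k (168 − k). Substituting k = 29: v_29 = 29 · 139 = 4031.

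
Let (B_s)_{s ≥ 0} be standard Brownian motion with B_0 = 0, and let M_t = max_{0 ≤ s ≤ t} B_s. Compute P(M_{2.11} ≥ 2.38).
P(M_{2.11} ≥ 2.38) = 2·P(B_{2.11} ≥ 2.38) = 2(1 − Φ(2.38/√2.11)) ≈ 0.1013

By the reflection principle for Brownian motion, P(M_t ≥ a) = 2 · P(B_t ≥ a) for a ≥ 0. Since B_t ~ N(0, t), P(B_t ≥ 2.38) = 1 − Φ(2.38/√t) = 1 − Φ(2.38/√2.11) = 1 − Φ(1.6385). So
  P(M_{2.11} ≥ 2.38) = 2(1 − Φ(1.6385)) ≈ 0.1013.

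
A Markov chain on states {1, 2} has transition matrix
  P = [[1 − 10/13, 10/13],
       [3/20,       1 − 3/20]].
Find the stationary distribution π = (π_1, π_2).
π_1 = 39/239, π_2 = 200/239

Solve πP = π with π_1 + π_2 = 1. From πP = π: π_1 · (1 − 10/13) + π_2 · 3/20 = π_1 ⇒ π_2 · 3/20 = π_1 · 10/13 ⇒ π_2/π_1 = (10/13)/(3/20) = 200/39. Together with π_1 + π_2 = 1:
  π_1 = (3/20)/(10/13 + 3/20) = (3/20)/(239/260) = 39/239,
  π_2 = (10/13)/(10/13 + 3/20) = (10/13)/(239/260) = 200/239.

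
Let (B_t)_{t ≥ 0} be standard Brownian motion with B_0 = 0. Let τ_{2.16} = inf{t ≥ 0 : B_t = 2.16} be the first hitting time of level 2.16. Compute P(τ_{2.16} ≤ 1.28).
P(τ_{2.16} ≤ 1.28) = 2(1 − Φ(2.16/√1.28)) = 2(1 − Φ(1.9092)) ≈ 0.0562

By the reflection principle for standard BM, P(τ_b ≤ t) = 2 · P(B_t ≥ b). Since B_t ~ N(0, t), P(B_t ≥ 2.16) = 1 − Φ(2.16/√t) = 1 − Φ(2.16/√1.28) = 1 − Φ(1.9092) ≈ 0.02812. Doubling: P(τ_{2.16} ≤ 1.28) ≈ 2 · 0.02812 = 0.05624 ≈ 0.0562.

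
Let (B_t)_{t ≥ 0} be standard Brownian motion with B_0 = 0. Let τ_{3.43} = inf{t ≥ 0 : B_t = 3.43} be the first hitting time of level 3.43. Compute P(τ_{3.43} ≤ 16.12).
P(τ_{3.43} ≤ 16.12) = 2(1 − Φ(3.43/√16.12)) = 2(1 − Φ(0.8543)) ≈ 0.3929

By the reflection principle for standard BM, P(τ_b ≤ t) = 2 · P(B_t ≥ b). Since B_t ~ N(0, t), P(B_t ≥ 3.43) = 1 − Φ(3.43/√t) = 1 − Φ(3.43/√16.12) = 1 − Φ(0.8543) ≈ 0.19647. Doubling: P(τ_{3.43} ≤ 16.12) ≈ 2 · 0.19647 = 0.39294 ≈ 0.3929.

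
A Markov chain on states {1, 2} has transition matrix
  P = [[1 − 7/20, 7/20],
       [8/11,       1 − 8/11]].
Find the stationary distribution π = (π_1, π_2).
π_1 = 160/237, π_2 = 77/237

Solve πP = π with π_1 + π_2 = 1. From πP = π: π_1 · (1 − 7/20) + π_2 · 8/11 = π_1 ⇒ π_2 · 8/11 = π_1 · 7/20 ⇒ π_2/π_1 = (7/20)/(8/11) = 77/160. Together with π_1 + π_2 = 1:
  π_1 = (8/11)/(7/20 + 8/11) = (8/11)/(237/220) = 160/237,
  π_2 = (7/20)/(7/20 + 8/11) = (7/20)/(237/220) = 77/237.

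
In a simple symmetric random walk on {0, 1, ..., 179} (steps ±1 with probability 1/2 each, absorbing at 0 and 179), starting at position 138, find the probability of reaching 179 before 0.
P(hit 179 before 0) = 138/179

Let u_k = P(hit 179 before 0 | start at k). Then u_0 = 0, u_179 = 1, and u_k = u_{k-1}/2 + u_{k+1}/2 for 1 ≤ k ≤ 178. This harmonic recurrence is solved by u_k = k/179, giving u_138 = 138/179.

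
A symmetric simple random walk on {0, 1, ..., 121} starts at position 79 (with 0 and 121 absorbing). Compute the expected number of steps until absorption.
E[τ | X_0 = 79] = 3318

Let v_k = E[τ | X_0 = k]. Boundary: v_0 = v_121 = 0. Recurrence: v_k = 1 + (v_{k-1} + v_{k+1})/2 for 1 ≤ k ≤ 120. The particular solution to v_k − (v_{k-1} + v_{k+1})/2 = 1 is v_k = −k^2. Adding homogeneous solution A + B k and matching boundaries gives v_k = k (121 − k). Substituting k = 79: v_79 = 79 · 42 = 3318.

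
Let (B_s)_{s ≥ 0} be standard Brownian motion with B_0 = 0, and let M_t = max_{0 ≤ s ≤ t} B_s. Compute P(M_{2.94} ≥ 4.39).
P(M_{2.94} ≥ 4.39) = 2·P(B_{2.94} ≥ 4.39) = 2(1 − Φ(4.39/√2.94)) ≈ 0.0105

By the reflection principle for Brownian motion, P(M_t ≥ a) = 2 · P(B_t ≥ a) for a ≥ 0. Since B_t ~ N(0, t), P(B_t ≥ 4.39) = 1 − Φ(4.39/√t) = 1 − Φ(4.39/√2.94) = 1 − Φ(2.5603). So
  P(M_{2.94} ≥ 4.39) = 2(1 − Φ(2.5603)) ≈ 0.0105.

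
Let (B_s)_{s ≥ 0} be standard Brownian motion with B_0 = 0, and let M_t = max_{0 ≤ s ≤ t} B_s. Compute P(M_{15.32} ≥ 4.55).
P(M_{15.32} ≥ 4.55) = 2·P(B_{15.32} ≥ 4.55) = 2(1 − Φ(4.55/√15.32)) ≈ 0.2450

By the reflection principle for Brownian motion, P(M_t ≥ a) = 2 · P(B_t ≥ a) for a ≥ 0. Since B_t ~ N(0, t), P(B_t ≥ 4.55) = 1 − Φ(4.55/√t) = 1 − Φ(4.55/√15.32) = 1 − Φ(1.1625). So
  P(M_{15.32} ≥ 4.55) = 2(1 − Φ(1.1625)) ≈ 0.2450.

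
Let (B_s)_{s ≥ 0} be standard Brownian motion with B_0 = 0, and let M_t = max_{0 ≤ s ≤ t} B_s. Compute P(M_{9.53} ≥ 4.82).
P(M_{9.53} ≥ 4.82) = 2·P(B_{9.53} ≥ 4.82) = 2(1 − Φ(4.82/√9.53)) ≈ 0.1184

By the reflection principle for Brownian motion, P(M_t ≥ a) = 2 · P(B_t ≥ a) for a ≥ 0. Since B_t ~ N(0, t), P(B_t ≥ 4.82) = 1 − Φ(4.82/√t) = 1 − Φ(4.82/√9.53) = 1 − Φ(1.5614). So
  P(M_{9.53} ≥ 4.82) = 2(1 − Φ(1.5614)) ≈ 0.1184.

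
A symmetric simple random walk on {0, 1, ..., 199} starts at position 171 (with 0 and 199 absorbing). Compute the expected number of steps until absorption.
E[τ | X_0 = 171] = 4788

Let v_k = E[τ | X_0 = k]. Boundary: v_0 = v_199 = 0. Recurrence: v_k = 1 + (v_{k-1} + v_{k+1})/2 for 1 ≤ k ≤ 198. The particular solution to v_k − (v_{k-1} + v_{k+1})/2 = 1 is v_k = −k^2. Adding homogeneous solution A + B k and matching boundaries gives v_k = k (199 − k). Substituting k = 171: v_171 = 171 · 28 = 4788.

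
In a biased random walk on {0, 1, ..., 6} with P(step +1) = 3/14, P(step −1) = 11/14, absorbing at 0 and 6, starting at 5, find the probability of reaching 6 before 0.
P(hit 6 before 0) = (1 − (11/3)^5) / (1 − (11/3)^6) = 60303/221354

Let u_k denote P(reach 6 before 0 | start at k). Boundary: u_0 = 0, u_6 = 1. Recurrence: u_k = 3/14·u_{k+1} + 11/14·u_{k-1} for 1 ≤ k ≤ 5. Try u_k = A + B·r^k with r = q/p = (11/14)/(3/14) = 11/3. Substitution satisfies the recurrence; boundary conditions give:
  u_k = (1 − r^k) / (1 − r^N) = (1 − (11/3)^5) / (1 − (11/3)^6) = 60303/221354.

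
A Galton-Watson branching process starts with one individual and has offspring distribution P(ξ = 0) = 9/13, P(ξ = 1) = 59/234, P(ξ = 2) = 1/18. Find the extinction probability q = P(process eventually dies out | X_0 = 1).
q = 1

Mean offspring μ = 0·9/13 + 1·59/234 + 2·1/18 = 85/234 ≤ 1. For μ ≤ 1 with offspring not concentrated at 1, the Galton-Watson process goes extinct almost surely, so q = 1.
(Algebraic check: The pgf is f(s) = 9/13 + 59/234·s + 1/18·s². The extinction probability q is the smallest fixed point of f in [0, 1]. Setting s = f(s):
  1/18·s² + (59/234 − 1)·s + 9/13 = 0
  1/18·s² − (9/13 + 1/18)·s + 9/13 = 0
which factors as (s − 1)·(1/18·s − 9/13) = 0, giving roots s = 1 and s = (9/13)/(1/18) = 162/13. Since 162/13 ≥ 1, the smallest root in [0, 1] is s = 1.)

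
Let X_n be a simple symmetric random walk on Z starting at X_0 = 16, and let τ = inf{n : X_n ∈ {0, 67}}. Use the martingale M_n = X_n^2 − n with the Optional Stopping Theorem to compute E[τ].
E[τ] = 816

M_n = X_n^2 − n is a martingale (since E[X_{n+1}^2 | F_n] = X_n^2 + 1). By OST (τ has finite mean in a bounded region), E[M_τ] = E[M_0] = X_0^2 − 0 = 16^2 = 256. Also E[M_τ] = E[X_τ^2] − E[τ]. The walk exits at 0 or 67, with P(hit 67 first) = 16/67, so E[X_τ^2] = 67^2 · 16/67 + 0 = 1072. Thus E[τ] = E[X_τ^2] − E[M_τ] = 1072 − 256 = 816 = 16(67 − 16) = 816.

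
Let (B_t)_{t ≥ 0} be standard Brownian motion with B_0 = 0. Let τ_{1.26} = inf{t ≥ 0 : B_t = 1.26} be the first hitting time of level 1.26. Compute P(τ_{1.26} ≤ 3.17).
P(τ_{1.26} ≤ 3.17) = 2(1 − Φ(1.26/√3.17)) = 2(1 − Φ(0.7077)) ≈ 0.4791

By the reflection principle for standard BM, P(τ_b ≤ t) = 2 · P(B_t ≥ b). Since B_t ~ N(0, t), P(B_t ≥ 1.26) = 1 − Φ(1.26/√t) = 1 − Φ(1.26/√3.17) = 1 − Φ(0.7077) ≈ 0.23957. Doubling: P(τ_{1.26} ≤ 3.17) ≈ 2 · 0.23957 = 0.47914 ≈ 0.4791.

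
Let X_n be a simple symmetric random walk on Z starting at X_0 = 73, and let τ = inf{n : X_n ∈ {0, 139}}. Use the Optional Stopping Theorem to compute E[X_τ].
E[X_τ] = 73

X_n is a martingale and τ is a bounded-mean stopping time (indeed τ is finite a.s. with bounded expectation since the walk is in a bounded region). By the OST, E[X_τ] = E[X_0] = 73. Equivalently: E[X_τ] = 139 · P(hit 139 first) + 0 · P(hit 0 first) = 139 · (73/139) = 73.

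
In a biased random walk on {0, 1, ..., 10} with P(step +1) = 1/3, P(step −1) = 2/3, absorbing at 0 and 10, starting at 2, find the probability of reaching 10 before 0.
P(hit 10 before 0) = (1 − (2)^2) / (1 − (2)^10) = 1/341

Let u_k denote P(reach 10 before 0 | start at k). Boundary: u_0 = 0, u_10 = 1. Recurrence: u_k = 1/3·u_{k+1} + 2/3·u_{k-1} for 1 ≤ k ≤ 9. Try u_k = A + B·r^k with r = q/p = (2/3)/(1/3) = 2. Substitution satisfies the recurrence; boundary conditions give:
  u_k = (1 − r^k) / (1 − r^N) = (1 − (2)^2) / (1 − (2)^10) = 1/341.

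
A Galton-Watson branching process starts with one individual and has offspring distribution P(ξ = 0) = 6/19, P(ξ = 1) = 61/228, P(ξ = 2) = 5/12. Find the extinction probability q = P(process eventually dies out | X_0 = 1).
q = 72/95

The pgf is f(s) = 6/19 + 61/228·s + 5/12·s². The extinction probability q is the smallest fixed point of f in [0, 1]. Setting s = f(s):
  5/12·s² + (61/228 − 1)·s + 6/19 = 0
  5/12·s² − (6/19 + 5/12)·s + 6/19 = 0
which factors as (s − 1)·(5/12·s − 6/19) = 0, giving roots s = 1 and s = (6/19)/(5/12) = 72/95.
Mean offspring μ = 61/228 + 2·5/12 = 251/228 > 1 (supercritical), so q < 1. The extinction probability is the smaller root: q = (6/19)/(5/12) = 72/95.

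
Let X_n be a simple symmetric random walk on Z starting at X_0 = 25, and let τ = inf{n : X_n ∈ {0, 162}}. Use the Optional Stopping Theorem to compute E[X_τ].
E[X_τ] = 25

X_n is a martingale and τ is a bounded-mean stopping time (indeed τ is finite a.s. with bounded expectation since the walk is in a bounded region). By the OST, E[X_τ] = E[X_0] = 25. Equivalently: E[X_τ] = 162 · P(hit 162 first) + 0 · P(hit 0 first) = 162 · (25/162) = 25.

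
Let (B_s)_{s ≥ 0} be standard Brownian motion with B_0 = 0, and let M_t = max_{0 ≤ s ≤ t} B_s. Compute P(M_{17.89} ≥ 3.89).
P(M_{17.89} ≥ 3.89) = 2·P(B_{17.89} ≥ 3.89) = 2(1 − Φ(3.89/√17.89)) ≈ 0.3577

By the reflection principle for Brownian motion, P(M_t ≥ a) = 2 · P(B_t ≥ a) for a ≥ 0. Since B_t ~ N(0, t), P(B_t ≥ 3.89) = 1 − Φ(3.89/√t) = 1 − Φ(3.89/√17.89) = 1 − Φ(0.9197). So
  P(M_{17.89} ≥ 3.89) = 2(1 − Φ(0.9197)) ≈ 0.3577.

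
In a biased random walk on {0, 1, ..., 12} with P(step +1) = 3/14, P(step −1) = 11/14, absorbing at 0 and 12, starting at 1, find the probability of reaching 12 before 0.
P(hit 12 before 0) = (1 − (11/3)^1) / (1 − (11/3)^12) = 177147/392303480660

Let u_k denote P(reach 12 before 0 | start at k). Boundary: u_0 = 0, u_12 = 1. Recurrence: u_k = 3/14·u_{k+1} + 11/14·u_{k-1} for 1 ≤ k ≤ 11. Try u_k = A + B·r^k with r = q/p = (11/14)/(3/14) = 11/3. Substitution satisfies the recurrence; boundary conditions give:
  u_k = (1 − r^k) / (1 − r^N) = (1 − (11/3)^1) / (1 − (11/3)^12) = 177147/392303480660.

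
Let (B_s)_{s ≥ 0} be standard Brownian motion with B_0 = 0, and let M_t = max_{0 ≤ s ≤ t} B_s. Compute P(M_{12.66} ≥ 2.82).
P(M_{12.66} ≥ 2.82) = 2·P(B_{12.66} ≥ 2.82) = 2(1 − Φ(2.82/√12.66)) ≈ 0.4280

By the reflection principle for Brownian motion, P(M_t ≥ a) = 2 · P(B_t ≥ a) for a ≥ 0. Since B_t ~ N(0, t), P(B_t ≥ 2.82) = 1 − Φ(2.82/√t) = 1 − Φ(2.82/√12.66) = 1 − Φ(0.7926). So
  P(M_{12.66} ≥ 2.82) = 2(1 − Φ(0.7926)) ≈ 0.4280.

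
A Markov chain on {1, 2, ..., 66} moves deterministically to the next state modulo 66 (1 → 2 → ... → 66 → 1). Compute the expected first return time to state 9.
E[T_9 | X_0 = 9] = 66

The chain cycles deterministically, so starting at state 9 it returns in exactly 66 steps. Equivalently, the stationary distribution is uniform π_j = 1/66 for every state j, so by Kac's formula E[T_9] = 1/π_9 = 66.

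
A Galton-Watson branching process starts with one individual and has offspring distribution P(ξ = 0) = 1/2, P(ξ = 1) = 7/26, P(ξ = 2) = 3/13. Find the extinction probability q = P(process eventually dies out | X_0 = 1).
q = 1

Mean offspring μ = 0·1/2 + 1·7/26 + 2·3/13 = 19/26 ≤ 1. For μ ≤ 1 with offspring not concentrated at 1, the Galton-Watson process goes extinct almost surely, so q = 1.
(Algebraic check: The pgf is f(s) = 1/2 + 7/26·s + 3/13·s². The extinction probability q is the smallest fixed point of f in [0, 1]. Setting s = f(s):
  3/13·s² + (7/26 − 1)·s + 1/2 = 0
  3/13·s² − (1/2 + 3/13)·s + 1/2 = 0
which factors as (s − 1)·(3/13·s − 1/2) = 0, giving roots s = 1 and s = (1/2)/(3/13) = 13/6. Since 13/6 ≥ 1, the smallest root in [0, 1] is s = 1.)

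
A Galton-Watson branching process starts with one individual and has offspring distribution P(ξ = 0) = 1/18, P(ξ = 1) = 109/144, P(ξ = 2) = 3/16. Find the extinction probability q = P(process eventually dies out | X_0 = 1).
q = 8/27

The pgf is f(s) = 1/18 + 109/144·s + 3/16·s². The extinction probability q is the smallest fixed point of f in [0, 1]. Setting s = f(s):
  3/16·s² + (109/144 − 1)·s + 1/18 = 0
  3/16·s² − (1/18 + 3/16)·s + 1/18 = 0
which factors as (s − 1)·(3/16·s − 1/18) = 0, giving roots s = 1 and s = (1/18)/(3/16) = 8/27.
Mean offspring μ = 109/144 + 2·3/16 = 163/144 > 1 (supercritical), so q < 1. The extinction probability is the smaller root: q = (1/18)/(3/16) = 8/27.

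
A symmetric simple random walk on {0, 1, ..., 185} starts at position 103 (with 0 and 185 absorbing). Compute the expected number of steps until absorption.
E[τ | X_0 = 103] = 8446

Let v_k = E[τ | X_0 = k]. Boundary: v_0 = v_185 = 0. Recurrence: v_k = 1 + (v_{k-1} + v_{k+1})/2 for 1 ≤ k ≤ 184. The particular solution to v_k − (v_{k-1} + v_{k+1})/2 = 1 is v_k = −k^2. Adding homogeneous solution A + B k and matching boundaries gives v_k = k (185 − k). Substituting k = 103: v_103 = 103 · 82 = 8446.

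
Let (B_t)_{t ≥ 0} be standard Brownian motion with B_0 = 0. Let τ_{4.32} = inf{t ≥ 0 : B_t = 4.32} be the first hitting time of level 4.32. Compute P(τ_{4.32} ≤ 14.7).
P(τ_{4.32} ≤ 14.7) = 2(1 − Φ(4.32/√14.7)) = 2(1 − Φ(1.1267)) ≈ 0.2599

By the reflection principle for standard BM, P(τ_b ≤ t) = 2 · P(B_t ≥ b). Since B_t ~ N(0, t), P(B_t ≥ 4.32) = 1 − Φ(4.32/√t) = 1 − Φ(4.32/√14.7) = 1 − Φ(1.1267) ≈ 0.12993. Doubling: P(τ_{4.32} ≤ 14.7) ≈ 2 · 0.12993 = 0.25986 ≈ 0.2599.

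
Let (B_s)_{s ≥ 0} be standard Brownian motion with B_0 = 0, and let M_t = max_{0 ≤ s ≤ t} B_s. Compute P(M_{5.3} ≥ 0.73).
P(M_{5.3} ≥ 0.73) = 2·P(B_{5.3} ≥ 0.73) = 2(1 − Φ(0.73/√5.3)) ≈ 0.7512

By the reflection principle for Brownian motion, P(M_t ≥ a) = 2 · P(B_t ≥ a) for a ≥ 0. Since B_t ~ N(0, t), P(B_t ≥ 0.73) = 1 − Φ(0.73/√t) = 1 − Φ(0.73/√5.3) = 1 − Φ(0.3171). So
  P(M_{5.3} ≥ 0.73) = 2(1 − Φ(0.3171)) ≈ 0.7512.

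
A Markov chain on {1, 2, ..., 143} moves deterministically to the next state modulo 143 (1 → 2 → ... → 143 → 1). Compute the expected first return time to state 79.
E[T_79 | X_0 = 79] = 143

The chain cycles deterministically, so starting at state 79 it returns in exactly 143 steps. Equivalently, the stationary distribution is uniform π_j = 1/143 for every state j, so by Kac's formula E[T_79] = 1/π_79 = 143.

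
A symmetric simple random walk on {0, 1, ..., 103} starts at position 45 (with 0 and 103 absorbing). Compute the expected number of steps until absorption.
E[τ | X_0 = 45] = 2610

Let v_k = E[τ | X_0 = k]. Boundary: v_0 = v_103 = 0. Recurrence: v_k = 1 + (v_{k-1} + v_{k+1})/2 for 1 ≤ k ≤ 102. The particular solution to v_k − (v_{k-1} + v_{k+1})/2 = 1 is v_k = −k^2. Adding homogeneous solution A + B k and matching boundaries gives v_k = k (103 − k). Substituting k = 45: v_45 = 45 · 58 = 2610.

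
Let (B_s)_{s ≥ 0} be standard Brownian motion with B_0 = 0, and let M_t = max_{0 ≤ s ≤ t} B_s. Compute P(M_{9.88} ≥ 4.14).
P(M_{9.88} ≥ 4.14) = 2·P(B_{9.88} ≥ 4.14) = 2(1 − Φ(4.14/√9.88)) ≈ 0.1878

By the reflection principle for Brownian motion, P(M_t ≥ a) = 2 · P(B_t ≥ a) for a ≥ 0. Since B_t ~ N(0, t), P(B_t ≥ 4.14) = 1 − Φ(4.14/√t) = 1 − Φ(4.14/√9.88) = 1 − Φ(1.3171). So
  P(M_{9.88} ≥ 4.14) = 2(1 − Φ(1.3171)) ≈ 0.1878.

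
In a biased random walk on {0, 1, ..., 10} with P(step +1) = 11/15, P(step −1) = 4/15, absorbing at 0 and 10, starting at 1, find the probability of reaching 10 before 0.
P(hit 10 before 0) = (1 − (4/11)^1) / (1 − (4/11)^10) = 2357947691/3705196575

Let u_k denote P(reach 10 before 0 | start at k). Boundary: u_0 = 0, u_10 = 1. Recurrence: u_k = 11/15·u_{k+1} + 4/15·u_{k-1} for 1 ≤ k ≤ 9. Try u_k = A + B·r^k with r = q/p = (4/15)/(11/15) = 4/11. Substitution satisfies the recurrence; boundary conditions give:
  u_k = (1 − r^k) / (1 − r^N) = (1 − (4/11)^1) / (1 − (4/11)^10) = 2357947691/3705196575.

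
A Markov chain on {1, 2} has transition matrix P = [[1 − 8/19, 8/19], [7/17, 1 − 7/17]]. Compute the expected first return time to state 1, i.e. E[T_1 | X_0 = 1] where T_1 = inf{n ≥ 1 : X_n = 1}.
E[T_1 | X_0 = 1] = 1/π_1 = 269/133

For an irreducible recurrent Markov chain with stationary distribution π, E[T_i | X_0 = i] = 1/π_i (Kac's formula). Here π_1 = (7/17)/(8/19 + 7/17) = (7/17)/(269/323) = 133/269, so E[T_1 | X_0 = 1] = 1/π_1 = (8/19 + 7/17)/(7/17) = (269/323)/(7/17) = 269/133.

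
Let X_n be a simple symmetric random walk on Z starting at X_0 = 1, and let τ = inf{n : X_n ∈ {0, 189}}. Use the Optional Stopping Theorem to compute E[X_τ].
E[X_τ] = 1

X_n is a martingale and τ is a bounded-mean stopping time (indeed τ is finite a.s. with bounded expectation since the walk is in a bounded region). By the OST, E[X_τ] = E[X_0] = 1. Equivalently: E[X_τ] = 189 · P(hit 189 first) + 0 · P(hit 0 first) = 189 · (1/189) = 1.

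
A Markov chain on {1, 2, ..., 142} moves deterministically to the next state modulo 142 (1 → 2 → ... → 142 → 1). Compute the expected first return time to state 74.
E[T_74 | X_0 = 74] = 142

The chain cycles deterministically, so starting at state 74 it returns in exactly 142 steps. Equivalently, the stationary distribution is uniform π_j = 1/142 for every state j, so by Kac's formula E[T_74] = 1/π_74 = 142.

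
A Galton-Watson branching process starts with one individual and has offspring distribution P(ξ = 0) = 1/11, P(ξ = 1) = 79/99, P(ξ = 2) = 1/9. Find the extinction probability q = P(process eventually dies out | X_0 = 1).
q = 9/11

The pgf is f(s) = 1/11 + 79/99·s + 1/9·s². The extinction probability q is the smallest fixed point of f in [0, 1]. Setting s = f(s):
  1/9·s² + (79/99 − 1)·s + 1/11 = 0
  1/9·s² − (1/11 + 1/9)·s + 1/11 = 0
which factors as (s − 1)·(1/9·s − 1/11) = 0, giving roots s = 1 and s = (1/11)/(1/9) = 9/11.
Mean offspring μ = 79/99 + 2·1/9 = 101/99 > 1 (supercritical), so q < 1. The extinction probability is the smaller root: q = (1/11)/(1/9) = 9/11.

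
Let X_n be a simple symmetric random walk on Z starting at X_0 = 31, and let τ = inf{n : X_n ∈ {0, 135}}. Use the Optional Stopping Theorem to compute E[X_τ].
E[X_τ] = 31

X_n is a martingale and τ is a bounded-mean stopping time (indeed τ is finite a.s. with bounded expectation since the walk is in a bounded region). By the OST, E[X_τ] = E[X_0] = 31. Equivalently: E[X_τ] = 135 · P(hit 135 first) + 0 · P(hit 0 first) = 135 · (31/135) = 31.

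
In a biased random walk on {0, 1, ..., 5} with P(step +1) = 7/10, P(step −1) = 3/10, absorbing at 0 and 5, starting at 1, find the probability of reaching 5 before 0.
P(hit 5 before 0) = (1 − (3/7)^1) / (1 − (3/7)^5) = 2401/4141

Let u_k denote P(reach 5 before 0 | start at k). Boundary: u_0 = 0, u_5 = 1. Recurrence: u_k = 7/10·u_{k+1} + 3/10·u_{k-1} for 1 ≤ k ≤ 4. Try u_k = A + B·r^k with r = q/p = (3/10)/(7/10) = 3/7. Substitution satisfies the recurrence; boundary conditions give:
  u_k = (1 − r^k) / (1 − r^N) = (1 − (3/7)^1) / (1 − (3/7)^5) = 2401/4141.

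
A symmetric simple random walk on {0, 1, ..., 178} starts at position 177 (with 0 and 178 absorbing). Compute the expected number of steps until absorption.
E[τ | X_0 = 177] = 177

Let v_k = E[τ | X_0 = k]. Boundary: v_0 = v_178 = 0. Recurrence: v_k = 1 + (v_{k-1} + v_{k+1})/2 for 1 ≤ k ≤ 177. The particular solution to v_k − (v_{k-1} + v_{k+1})/2 = 1 is v_k = −k^2. Adding homogeneous solution A + B k and matching boundaries gives v_k = k (178 − k). Substituting k = 177: v_177 = 177 · 1 = 177.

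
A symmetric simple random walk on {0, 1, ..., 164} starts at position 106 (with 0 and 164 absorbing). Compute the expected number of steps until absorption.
E[τ | X_0 = 106] = 6148

Let v_k = E[τ | X_0 = k]. Boundary: v_0 = v_164 = 0. Recurrence: v_k = 1 + (v_{k-1} + v_{k+1})/2 for 1 ≤ k ≤ 163. The particular solution to v_k − (v_{k-1} + v_{k+1})/2 = 1 is v_k = −k^2. Adding homogeneous solution A + B k and matching boundaries gives v_k = k (164 − k). Substituting k = 106: v_106 = 106 · 58 = 6148.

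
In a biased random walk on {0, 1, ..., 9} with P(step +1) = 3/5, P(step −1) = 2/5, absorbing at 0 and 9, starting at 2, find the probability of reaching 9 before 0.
P(hit 9 before 0) = (1 − (2/3)^2) / (1 − (2/3)^9) = 10935/19171

Let u_k denote P(reach 9 before 0 | start at k). Boundary: u_0 = 0, u_9 = 1. Recurrence: u_k = 3/5·u_{k+1} + 2/5·u_{k-1} for 1 ≤ k ≤ 8. Try u_k = A + B·r^k with r = q/p = (2/5)/(3/5) = 2/3. Substitution satisfies the recurrence; boundary conditions give:
  u_k = (1 − r^k) / (1 − r^N) = (1 − (2/3)^2) / (1 − (2/3)^9) = 10935/19171.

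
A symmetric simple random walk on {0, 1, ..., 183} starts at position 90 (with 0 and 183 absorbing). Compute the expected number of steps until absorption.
E[τ | X_0 = 90] = 8370

Let v_k = E[τ | X_0 = k]. Boundary: v_0 = v_183 = 0. Recurrence: v_k = 1 + (v_{k-1} + v_{k+1})/2 for 1 ≤ k ≤ 182. The particular solution to v_k − (v_{k-1} + v_{k+1})/2 = 1 is v_k = −k^2. Adding homogeneous solution A + B k and matching boundaries gives v_k = k (183 − k). Substituting k = 90: v_90 = 90 · 93 = 8370.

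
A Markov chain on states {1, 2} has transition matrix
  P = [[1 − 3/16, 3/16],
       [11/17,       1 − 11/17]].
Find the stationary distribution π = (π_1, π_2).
π_1 = 176/227, π_2 = 51/227

Solve πP = π with π_1 + π_2 = 1. From πP = π: π_1 · (1 − 3/16) + π_2 · 11/17 = π_1 ⇒ π_2 · 11/17 = π_1 · 3/16 ⇒ π_2/π_1 = (3/16)/(11/17) = 51/176. Together with π_1 + π_2 = 1:
  π_1 = (11/17)/(3/16 + 11/17) = (11/17)/(227/272) = 176/227,
  π_2 = (3/16)/(3/16 + 11/17) = (3/16)/(227/272) = 51/227.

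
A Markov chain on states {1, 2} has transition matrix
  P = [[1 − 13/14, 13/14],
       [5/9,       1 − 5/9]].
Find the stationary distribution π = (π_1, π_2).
π_1 = 70/187, π_2 = 117/187

Solve πP = π with π_1 + π_2 = 1. From πP = π: π_1 · (1 − 13/14) + π_2 · 5/9 = π_1 ⇒ π_2 · 5/9 = π_1 · 13/14 ⇒ π_2/π_1 = (13/14)/(5/9) = 117/70. Together with π_1 + π_2 = 1:
  π_1 = (5/9)/(13/14 + 5/9) = (5/9)/(187/126) = 70/187,
  π_2 = (13/14)/(13/14 + 5/9) = (13/14)/(187/126) = 117/187.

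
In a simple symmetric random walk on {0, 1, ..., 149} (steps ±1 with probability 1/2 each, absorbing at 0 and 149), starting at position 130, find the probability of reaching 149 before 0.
P(hit 149 before 0) = 130/149

Let u_k = P(hit 149 before 0 | start at k). Then u_0 = 0, u_149 = 1, and u_k = u_{k-1}/2 + u_{k+1}/2 for 1 ≤ k ≤ 148. This harmonic recurrence is solved by u_k = k/149, giving u_130 = 130/149.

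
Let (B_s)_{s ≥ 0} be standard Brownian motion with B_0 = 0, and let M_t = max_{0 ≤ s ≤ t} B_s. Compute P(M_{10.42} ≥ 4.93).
P(M_{10.42} ≥ 4.93) = 2·P(B_{10.42} ≥ 4.93) = 2(1 − Φ(4.93/√10.42)) ≈ 0.1267

By the reflection principle for Brownian motion, P(M_t ≥ a) = 2 · P(B_t ≥ a) for a ≥ 0. Since B_t ~ N(0, t), P(B_t ≥ 4.93) = 1 − Φ(4.93/√t) = 1 − Φ(4.93/√10.42) = 1 − Φ(1.5273). So
  P(M_{10.42} ≥ 4.93) = 2(1 − Φ(1.5273)) ≈ 0.1267.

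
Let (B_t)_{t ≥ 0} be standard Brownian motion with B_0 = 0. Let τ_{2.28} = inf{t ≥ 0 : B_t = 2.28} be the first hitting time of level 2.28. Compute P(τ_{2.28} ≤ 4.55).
P(τ_{2.28} ≤ 4.55) = 2(1 − Φ(2.28/√4.55)) = 2(1 − Φ(1.0689)) ≈ 0.2851

By the reflection principle for standard BM, P(τ_b ≤ t) = 2 · P(B_t ≥ b). Since B_t ~ N(0, t), P(B_t ≥ 2.28) = 1 − Φ(2.28/√t) = 1 − Φ(2.28/√4.55) = 1 − Φ(1.0689) ≈ 0.14256. Doubling: P(τ_{2.28} ≤ 4.55) ≈ 2 · 0.14256 = 0.28512 ≈ 0.2851.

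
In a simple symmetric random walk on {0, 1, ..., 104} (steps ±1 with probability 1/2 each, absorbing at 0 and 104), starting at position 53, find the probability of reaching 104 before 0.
P(hit 104 before 0) = 53/104

Let u_k = P(hit 104 before 0 | start at k). Then u_0 = 0, u_104 = 1, and u_k = u_{k-1}/2 + u_{k+1}/2 for 1 ≤ k ≤ 103. This harmonic recurrence is solved by u_k = k/104, giving u_53 = 53/104.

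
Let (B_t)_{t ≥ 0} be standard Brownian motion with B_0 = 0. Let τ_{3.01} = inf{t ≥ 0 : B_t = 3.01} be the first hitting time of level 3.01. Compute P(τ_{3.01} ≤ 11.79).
P(τ_{3.01} ≤ 11.79) = 2(1 − Φ(3.01/√11.79)) = 2(1 − Φ(0.8766)) ≈ 0.3807

By the reflection principle for standard BM, P(τ_b ≤ t) = 2 · P(B_t ≥ b). Since B_t ~ N(0, t), P(B_t ≥ 3.01) = 1 − Φ(3.01/√t) = 1 − Φ(3.01/√11.79) = 1 − Φ(0.8766) ≈ 0.19035. Doubling: P(τ_{3.01} ≤ 11.79) ≈ 2 · 0.19035 = 0.38070 ≈ 0.3807.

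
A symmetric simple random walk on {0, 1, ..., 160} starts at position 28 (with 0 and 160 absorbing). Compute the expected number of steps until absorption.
E[τ | X_0 = 28] = 3696

Let v_k = E[τ | X_0 = k]. Boundary: v_0 = v_160 = 0. Recurrence: v_k = 1 + (v_{k-1} + v_{k+1})/2 for 1 ≤ k ≤ 159. The particular solution to v_k − (v_{k-1} + v_{k+1})/2 = 1 is v_k = −k^2. Adding homogeneous solution A + B k and matching boundaries gives v_k = k (160 − k). Substituting k = 28: v_28 = 28 · 132 = 3696.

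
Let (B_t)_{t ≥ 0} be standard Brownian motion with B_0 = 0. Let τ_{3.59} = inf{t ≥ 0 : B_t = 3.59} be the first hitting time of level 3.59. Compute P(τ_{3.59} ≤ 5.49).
P(τ_{3.59} ≤ 5.49) = 2(1 − Φ(3.59/√5.49)) = 2(1 − Φ(1.5322)) ≈ 0.1255

By the reflection principle for standard BM, P(τ_b ≤ t) = 2 · P(B_t ≥ b). Since B_t ~ N(0, t), P(B_t ≥ 3.59) = 1 − Φ(3.59/√t) = 1 − Φ(3.59/√5.49) = 1 − Φ(1.5322) ≈ 0.06274. Doubling: P(τ_{3.59} ≤ 5.49) ≈ 2 · 0.06274 = 0.12548 ≈ 0.1255.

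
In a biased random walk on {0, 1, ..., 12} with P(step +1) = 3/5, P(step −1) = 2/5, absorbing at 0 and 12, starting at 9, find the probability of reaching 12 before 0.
P(hit 12 before 0) = (1 − (2/3)^9) / (1 − (2/3)^12) = 27243/27755

Let u_k denote P(reach 12 before 0 | start at k). Boundary: u_0 = 0, u_12 = 1. Recurrence: u_k = 3/5·u_{k+1} + 2/5·u_{k-1} for 1 ≤ k ≤ 11. Try u_k = A + B·r^k with r = q/p = (2/5)/(3/5) = 2/3. Substitution satisfies the recurrence; boundary conditions give:
  u_k = (1 − r^k) / (1 − r^N) = (1 − (2/3)^9) / (1 − (2/3)^12) = 27243/27755.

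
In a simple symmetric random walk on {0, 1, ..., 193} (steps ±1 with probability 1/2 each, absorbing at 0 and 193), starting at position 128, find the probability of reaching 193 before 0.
P(hit 193 before 0) = 128/193

Let u_k = P(hit 193 before 0 | start at k). Then u_0 = 0, u_193 = 1, and u_k = u_{k-1}/2 + u_{k+1}/2 for 1 ≤ k ≤ 192. This harmonic recurrence is solved by u_k = k/193, giving u_128 = 128/193.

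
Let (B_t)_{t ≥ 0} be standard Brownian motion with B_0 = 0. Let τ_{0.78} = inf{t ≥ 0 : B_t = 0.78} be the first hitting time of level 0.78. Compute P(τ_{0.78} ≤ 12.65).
P(τ_{0.78} ≤ 12.65) = 2(1 − Φ(0.78/√12.65)) = 2(1 − Φ(0.2193)) ≈ 0.8264

By the reflection principle for standard BM, P(τ_b ≤ t) = 2 · P(B_t ≥ b). Since B_t ~ N(0, t), P(B_t ≥ 0.78) = 1 − Φ(0.78/√t) = 1 − Φ(0.78/√12.65) = 1 − Φ(0.2193) ≈ 0.41321. Doubling: P(τ_{0.78} ≤ 12.65) ≈ 2 · 0.41321 = 0.82642 ≈ 0.8264.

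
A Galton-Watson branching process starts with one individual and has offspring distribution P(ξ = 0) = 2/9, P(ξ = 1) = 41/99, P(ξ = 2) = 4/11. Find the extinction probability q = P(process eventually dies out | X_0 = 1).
q = 11/18

The pgf is f(s) = 2/9 + 41/99·s + 4/11·s². The extinction probability q is the smallest fixed point of f in [0, 1]. Setting s = f(s):
  4/11·s² + (41/99 − 1)·s + 2/9 = 0
  4/11·s² − (2/9 + 4/11)·s + 2/9 = 0
which factors as (s − 1)·(4/11·s − 2/9) = 0, giving roots s = 1 and s = (2/9)/(4/11) = 11/18.
Mean offspring μ = 41/99 + 2·4/11 = 113/99 > 1 (supercritical), so q < 1. The extinction probability is the smaller root: q = (2/9)/(4/11) = 11/18.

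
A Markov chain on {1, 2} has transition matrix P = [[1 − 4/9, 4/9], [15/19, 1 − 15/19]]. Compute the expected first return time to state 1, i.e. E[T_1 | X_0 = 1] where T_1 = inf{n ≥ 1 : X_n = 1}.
E[T_1 | X_0 = 1] = 1/π_1 = 211/135

For an irreducible recurrent Markov chain with stationary distribution π, E[T_i | X_0 = i] = 1/π_i (Kac's formula). Here π_1 = (15/19)/(4/9 + 15/19) = (15/19)/(211/171) = 135/211, so E[T_1 | X_0 = 1] = 1/π_1 = (4/9 + 15/19)/(15/19) = (211/171)/(15/19) = 211/135.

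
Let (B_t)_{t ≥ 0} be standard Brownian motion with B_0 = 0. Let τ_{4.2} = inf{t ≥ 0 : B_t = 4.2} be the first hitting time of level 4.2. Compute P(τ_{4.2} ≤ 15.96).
P(τ_{4.2} ≤ 15.96) = 2(1 − Φ(4.2/√15.96)) = 2(1 − Φ(1.0513)) ≈ 0.2931

By the reflection principle for standard BM, P(τ_b ≤ t) = 2 · P(B_t ≥ b). Since B_t ~ N(0, t), P(B_t ≥ 4.2) = 1 − Φ(4.2/√t) = 1 − Φ(4.2/√15.96) = 1 − Φ(1.0513) ≈ 0.14656. Doubling: P(τ_{4.2} ≤ 15.96) ≈ 2 · 0.14656 = 0.29312 ≈ 0.2931.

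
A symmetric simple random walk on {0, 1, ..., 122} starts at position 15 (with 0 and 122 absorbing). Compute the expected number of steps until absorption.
E[τ | X_0 = 15] = 1605

Let v_k = E[τ | X_0 = k]. Boundary: v_0 = v_122 = 0. Recurrence: v_k = 1 + (v_{k-1} + v_{k+1})/2 for 1 ≤ k ≤ 121. The particular solution to v_k − (v_{k-1} + v_{k+1})/2 = 1 is v_k = −k^2. Adding homogeneous solution A + B k and matching boundaries gives v_k = k (122 − k). Substituting k = 15: v_15 = 15 · 107 = 1605.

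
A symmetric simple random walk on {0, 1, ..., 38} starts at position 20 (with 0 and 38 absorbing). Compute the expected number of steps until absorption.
E[τ | X_0 = 20] = 360

Let v_k = E[τ | X_0 = k]. Boundary: v_0 = v_38 = 0. Recurrence: v_k = 1 + (v_{k-1} + v_{k+1})/2 for 1 ≤ k ≤ 37. The particular solution to v_k − (v_{k-1} + v_{k+1})/2 = 1 is v_k = −k^2. Adding homogeneous solution A + B k and matching boundaries gives v_k = k (38 − k). Substituting k = 20: v_20 = 20 · 18 = 360.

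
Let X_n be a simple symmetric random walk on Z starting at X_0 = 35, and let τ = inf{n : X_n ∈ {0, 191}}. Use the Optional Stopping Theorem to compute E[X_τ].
E[X_τ] = 35

X_n is a martingale and τ is a bounded-mean stopping time (indeed τ is finite a.s. with bounded expectation since the walk is in a bounded region). By the OST, E[X_τ] = E[X_0] = 35. Equivalently: E[X_τ] = 191 · P(hit 191 first) + 0 · P(hit 0 first) = 191 · (35/191) = 35.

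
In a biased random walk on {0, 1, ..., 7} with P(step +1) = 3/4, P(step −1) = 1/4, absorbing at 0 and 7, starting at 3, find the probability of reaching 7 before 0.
P(hit 7 before 0) = (1 − (1/3)^3) / (1 − (1/3)^7) = 1053/1093

Let u_k denote P(reach 7 before 0 | start at k). Boundary: u_0 = 0, u_7 = 1. Recurrence: u_k = 3/4·u_{k+1} + 1/4·u_{k-1} for 1 ≤ k ≤ 6. Try u_k = A + B·r^k with r = q/p = (1/4)/(3/4) = 1/3. Substitution satisfies the recurrence; boundary conditions give:
  u_k = (1 − r^k) / (1 − r^N) = (1 − (1/3)^3) / (1 − (1/3)^7) = 1053/1093.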